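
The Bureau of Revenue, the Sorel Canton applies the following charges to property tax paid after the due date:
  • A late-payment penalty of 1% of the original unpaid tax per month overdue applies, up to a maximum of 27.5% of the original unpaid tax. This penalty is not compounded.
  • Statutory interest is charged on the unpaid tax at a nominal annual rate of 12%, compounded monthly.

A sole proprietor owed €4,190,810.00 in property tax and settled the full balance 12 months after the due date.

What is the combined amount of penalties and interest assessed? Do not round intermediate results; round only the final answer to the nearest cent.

€1,034,396.80

Penalty: 12 × 1% × €4,190,810.00 = €502,897.20 (below the 27.5% cap of €1,152,472.75)
Interest (12%/yr ÷ 12 = 1%/month): €4,190,810.00 × ((1 + 0.01)^12 − 1) = €531,499.6045…
Penalties + interest = €502,897.2000 + €531,499.6045… = €1,034,396.80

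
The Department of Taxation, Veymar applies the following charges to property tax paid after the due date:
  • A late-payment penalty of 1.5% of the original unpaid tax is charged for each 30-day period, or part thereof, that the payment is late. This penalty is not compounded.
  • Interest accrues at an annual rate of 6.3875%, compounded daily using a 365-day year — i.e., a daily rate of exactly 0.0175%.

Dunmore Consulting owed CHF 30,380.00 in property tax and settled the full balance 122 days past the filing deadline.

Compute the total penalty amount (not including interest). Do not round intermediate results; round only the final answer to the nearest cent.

CHF 2,278.50

Penalty periods: ⌈122/30⌉ = 5; penalty = 5 × 1.5% × CHF 30,380.00 = CHF 2,278.50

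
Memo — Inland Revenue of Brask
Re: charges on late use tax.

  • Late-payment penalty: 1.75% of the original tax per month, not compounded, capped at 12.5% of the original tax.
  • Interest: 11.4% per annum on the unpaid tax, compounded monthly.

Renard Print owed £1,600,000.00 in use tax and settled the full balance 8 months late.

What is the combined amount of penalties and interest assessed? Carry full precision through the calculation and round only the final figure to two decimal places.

Penalty (uncapped): 8 × 1.75% × £1,600,000.00 = £224,000.00; cap = 12.5% × £1,600,000.00 = £200,000.00 → penalty = £200,000.00
Interest (11.4%/yr ÷ 12 = 0.95%/month): £1,600,000.00 × ((1 + 0.0095)^8 − 1) = £125,720.9400…
Penalties + interest = £200,000.0000 + £125,720.9400… = £325,720.94

£325,720.94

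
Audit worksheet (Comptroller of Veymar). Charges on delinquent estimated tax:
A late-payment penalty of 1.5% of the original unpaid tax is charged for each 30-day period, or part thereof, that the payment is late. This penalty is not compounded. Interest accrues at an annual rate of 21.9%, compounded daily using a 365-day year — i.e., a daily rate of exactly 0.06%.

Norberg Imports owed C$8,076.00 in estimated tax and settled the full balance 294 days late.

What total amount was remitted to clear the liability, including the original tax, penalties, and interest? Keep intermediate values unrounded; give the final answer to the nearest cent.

C$10,844.87

Penalty periods: ⌈294/30⌉ = 10; penalty = 10 × 1.5% × C$8,076.00 = C$1,211.40
Interest: C$8,076.00 × ((1 + 0.0006)^294 − 1) = C$8,076.00 × 0.19285203… = C$1,557.4730…
Total = C$8,076.00 + C$1,211.4000 + C$1,557.4730… = C$10,844.87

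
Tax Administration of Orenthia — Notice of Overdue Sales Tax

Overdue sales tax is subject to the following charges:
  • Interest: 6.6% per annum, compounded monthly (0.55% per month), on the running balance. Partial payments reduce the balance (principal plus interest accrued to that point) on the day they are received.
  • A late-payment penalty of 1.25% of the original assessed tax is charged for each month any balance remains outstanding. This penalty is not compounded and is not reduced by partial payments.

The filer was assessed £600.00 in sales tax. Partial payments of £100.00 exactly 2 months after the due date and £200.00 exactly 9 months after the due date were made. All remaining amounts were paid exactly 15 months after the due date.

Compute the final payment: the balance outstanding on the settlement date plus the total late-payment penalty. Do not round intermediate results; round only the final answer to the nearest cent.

Balance at month 2: £600.0000 × (1 + 0.0055)^2 = £606.6182…
After £100.00 payment: £606.6182… − £100.00 = £506.6182…
Balance at month 9: £506.6182… × (1 + 0.0055)^7 = £526.4477…
After £200.00 payment: £526.4477… − £200.00 = £326.4477…
Balance at month 15: £326.4477… × (1 + 0.0055)^6 = £337.3697…
Penalty: 15 × 1.25% × £600.00 = £112.50
Final settlement = outstanding balance + penalty = £337.3697… + £112.50 = £449.87

£449.87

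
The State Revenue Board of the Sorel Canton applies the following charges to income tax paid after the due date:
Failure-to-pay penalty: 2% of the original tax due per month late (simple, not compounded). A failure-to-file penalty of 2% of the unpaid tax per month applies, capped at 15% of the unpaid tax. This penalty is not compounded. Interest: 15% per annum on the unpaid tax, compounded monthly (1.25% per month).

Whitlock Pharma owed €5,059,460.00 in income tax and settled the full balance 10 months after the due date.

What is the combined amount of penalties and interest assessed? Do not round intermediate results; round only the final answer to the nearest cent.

€2,440,029.97

Failure-to-file: 10 × 2% × €5,059,460.00 = €1,011,892.00, capped at 15% × €5,059,460.00 = €758,919.00
Failure-to-pay penalty = 2% × €5,059,460.00 × 10 mo = €1,011,892.00
Interest: €5,059,460.00 × ((1 + 0.0125)^10 − 1) = €5,059,460.00 × 0.1322708… = €669,218.9719…
Penalties + interest = €1,770,811.0000 + €669,218.9719… = €2,440,029.97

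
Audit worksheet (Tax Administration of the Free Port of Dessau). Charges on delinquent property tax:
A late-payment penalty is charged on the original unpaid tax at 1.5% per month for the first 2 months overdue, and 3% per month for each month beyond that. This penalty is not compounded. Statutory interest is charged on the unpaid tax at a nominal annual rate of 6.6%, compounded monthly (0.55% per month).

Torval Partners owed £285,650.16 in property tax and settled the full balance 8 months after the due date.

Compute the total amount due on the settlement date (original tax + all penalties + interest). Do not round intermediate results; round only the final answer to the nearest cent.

£358,449.93

Penalty, months 1–2: 2 × 1.5% × £285,650.16 = £8,569.50…
Penalty, months 3–8: 6 × 3% × £285,650.16 = £51,417.03…
Interest: £285,650.16 × ((1 + 0.0055)^8 − 1) = £285,650.16 × 0.0448564… = £12,813.2325…
Total = £285,650.16 + £59,986.5336 + £12,813.2325… = £358,449.93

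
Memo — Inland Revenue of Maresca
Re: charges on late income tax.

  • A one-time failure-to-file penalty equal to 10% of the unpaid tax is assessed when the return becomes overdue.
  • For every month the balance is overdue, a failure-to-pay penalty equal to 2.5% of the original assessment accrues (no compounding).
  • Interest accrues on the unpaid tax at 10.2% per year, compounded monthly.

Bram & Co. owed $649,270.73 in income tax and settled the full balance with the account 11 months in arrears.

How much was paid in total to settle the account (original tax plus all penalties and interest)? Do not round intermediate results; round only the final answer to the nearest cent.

$956,101.03

Failure-to-file penalty: 10% × $649,270.73 = $64,927.07…
Failure-to-pay penalty = 2.5% × $649,270.73 × 11 mo = $178,549.45…
Interest (10.2%/yr ÷ 12 = 0.85%/month): $649,270.73 × ((1 + 0.0085)^11 − 1) = $63,353.7757…
Total = $649,270.73 + $243,476.5238… + $63,353.7757… = $956,101.03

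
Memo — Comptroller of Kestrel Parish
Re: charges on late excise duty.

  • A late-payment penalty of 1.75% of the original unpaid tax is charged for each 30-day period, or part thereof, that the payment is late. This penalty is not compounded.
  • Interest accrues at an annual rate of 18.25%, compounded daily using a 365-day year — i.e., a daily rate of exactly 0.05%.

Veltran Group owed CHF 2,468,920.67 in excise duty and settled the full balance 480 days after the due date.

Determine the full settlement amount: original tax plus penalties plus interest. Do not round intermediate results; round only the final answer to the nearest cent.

Penalty periods: ⌈480/30⌉ = 16; penalty = 16 × 1.75% × CHF 2,468,920.67 = CHF 691,297.79…
Interest: CHF 2,468,920.67 × ((1 + 0.0005)^480 − 1) = CHF 2,468,920.67 × 0.27117290… = CHF 669,504.3855…
Total = CHF 2,468,920.67 + CHF 691,297.7876 + CHF 669,504.3855… = CHF 3,829,722.84

CHF 3,829,722.84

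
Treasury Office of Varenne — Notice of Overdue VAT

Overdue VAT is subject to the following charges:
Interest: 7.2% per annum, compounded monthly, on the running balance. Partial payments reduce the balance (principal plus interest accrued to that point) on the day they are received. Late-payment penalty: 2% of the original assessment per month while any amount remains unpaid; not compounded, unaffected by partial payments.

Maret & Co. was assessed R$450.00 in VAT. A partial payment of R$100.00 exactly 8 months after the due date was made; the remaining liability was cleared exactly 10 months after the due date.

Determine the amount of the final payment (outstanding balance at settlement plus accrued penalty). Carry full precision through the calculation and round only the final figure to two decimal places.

Monthly rate = 7.2% ÷ 12 = 0.6%
Balance at month 8: R$450.0000 × (1 + 0.006)^8 = R$472.0591…
After R$100.00 payment: R$472.0591… − R$100.00 = R$372.0591…
Balance at month 10: R$372.0591… × (1 + 0.006)^2 = R$376.5372…
Penalty: 10 × 2% × R$450.00 = R$90.00
Final settlement = outstanding balance + penalty = R$376.5372… + R$90.00 = R$466.54

R$466.54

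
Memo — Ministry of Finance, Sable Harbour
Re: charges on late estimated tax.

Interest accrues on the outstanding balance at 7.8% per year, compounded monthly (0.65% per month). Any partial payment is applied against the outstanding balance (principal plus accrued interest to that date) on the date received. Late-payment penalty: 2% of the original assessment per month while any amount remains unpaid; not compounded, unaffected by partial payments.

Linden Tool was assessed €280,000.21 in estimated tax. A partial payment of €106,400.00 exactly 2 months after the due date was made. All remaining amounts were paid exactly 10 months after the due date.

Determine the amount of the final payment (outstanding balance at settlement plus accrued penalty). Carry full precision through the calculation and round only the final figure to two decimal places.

€242,681.63

Balance at month 2: €280,000.2100 × (1 + 0.0065)^2 = €283,652.0427…
After €106,400.00 payment: €283,652.0427… − €106,400.00 = €177,252.0427…
Balance at month 10: €177,252.0427… × (1 + 0.0065)^8 = €186,681.5864…
Penalty: 10 × 2% × €280,000.21 = €56,000.04…
Final settlement = outstanding balance + penalty = €186,681.5864… + €56,000.04… = €242,681.63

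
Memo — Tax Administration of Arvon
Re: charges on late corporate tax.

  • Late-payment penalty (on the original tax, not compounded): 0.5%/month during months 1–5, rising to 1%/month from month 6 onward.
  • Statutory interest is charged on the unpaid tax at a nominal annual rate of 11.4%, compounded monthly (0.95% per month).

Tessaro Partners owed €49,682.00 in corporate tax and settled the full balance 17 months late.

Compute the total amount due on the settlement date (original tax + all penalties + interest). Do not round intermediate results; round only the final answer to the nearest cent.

€65,549.28

Penalty, months 1–5: 5 × 0.5% × €49,682.00 = €1,242.05
Penalty, months 6–17: 12 × 1% × €49,682.00 = €5,961.84
Interest: €49,682.00 × ((1 + 0.0095)^17 − 1) = €49,682.00 × 0.1743769… = €8,663.3926…
Total = €49,682.00 + €7,203.8900 + €8,663.3926… = €65,549.28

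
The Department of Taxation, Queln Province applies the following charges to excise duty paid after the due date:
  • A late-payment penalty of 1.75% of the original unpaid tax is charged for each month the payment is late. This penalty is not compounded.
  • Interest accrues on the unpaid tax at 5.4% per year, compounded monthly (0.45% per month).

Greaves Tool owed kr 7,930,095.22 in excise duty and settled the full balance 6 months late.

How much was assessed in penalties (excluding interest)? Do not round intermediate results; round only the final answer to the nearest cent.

Late-payment penalty = 1.75% × kr 7,930,095.22 × 6 mo = kr 832,660.00…

kr 832,660.00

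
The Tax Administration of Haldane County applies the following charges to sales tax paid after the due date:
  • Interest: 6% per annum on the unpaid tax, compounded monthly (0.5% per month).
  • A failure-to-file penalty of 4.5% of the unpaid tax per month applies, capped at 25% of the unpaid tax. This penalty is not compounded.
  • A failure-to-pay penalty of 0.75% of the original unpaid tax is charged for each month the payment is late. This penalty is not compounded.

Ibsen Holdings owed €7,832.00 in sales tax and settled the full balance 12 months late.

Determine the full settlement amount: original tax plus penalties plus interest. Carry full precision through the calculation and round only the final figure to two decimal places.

€10,977.94

Failure-to-file: 12 × 4.5% × €7,832.00 = €4,229.28, capped at 25% × €7,832.00 = €1,958.00
Failure-to-pay penalty = 0.75% × €7,832.00 × 12 mo = €704.88
Interest: €7,832.00 × ((1 + 0.005)^12 − 1) = €7,832.00 × 0.0616778… = €483.0606…
Total = €7,832.00 + €2,662.8800 + €483.0606… = €10,977.94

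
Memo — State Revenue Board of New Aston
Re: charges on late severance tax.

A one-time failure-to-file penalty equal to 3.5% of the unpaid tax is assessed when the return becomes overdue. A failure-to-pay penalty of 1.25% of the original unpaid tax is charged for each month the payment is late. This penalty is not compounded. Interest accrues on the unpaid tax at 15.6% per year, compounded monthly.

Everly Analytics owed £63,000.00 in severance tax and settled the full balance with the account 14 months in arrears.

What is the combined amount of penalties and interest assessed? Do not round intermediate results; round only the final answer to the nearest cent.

£25,717.11

Failure-to-file penalty: 3.5% × £63,000.00 = £2,205.00
Failure-to-pay penalty: 14 × 1.25% × £63,000.00 = £11,025.00
Interest (15.6%/yr ÷ 12 = 1.3%/month): £63,000.00 × ((1 + 0.013)^14 − 1) = £12,487.1075…
Penalties + interest = £13,230.0000 + £12,487.1075… = £25,717.11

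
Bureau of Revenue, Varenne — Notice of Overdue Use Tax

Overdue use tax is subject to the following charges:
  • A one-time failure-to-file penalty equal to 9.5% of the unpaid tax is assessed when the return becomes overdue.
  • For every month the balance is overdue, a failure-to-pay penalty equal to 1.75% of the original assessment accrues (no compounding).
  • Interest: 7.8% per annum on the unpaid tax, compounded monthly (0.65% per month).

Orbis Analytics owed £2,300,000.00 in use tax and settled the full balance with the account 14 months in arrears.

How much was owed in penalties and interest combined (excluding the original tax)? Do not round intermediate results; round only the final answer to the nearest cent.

£1,000,377.00

Failure-to-file penalty: 9.5% × £2,300,000.00 = £218,500.00
Failure-to-pay penalty: 14 × 1.75% × £2,300,000.00 = £563,500.00
Interest: £2,300,000.00 × ((1 + 0.0065)^14 − 1) = £2,300,000.00 × 0.0949465… = £218,377.0048…
Penalties + interest = £782,000.0000 + £218,377.0048… = £1,000,377.00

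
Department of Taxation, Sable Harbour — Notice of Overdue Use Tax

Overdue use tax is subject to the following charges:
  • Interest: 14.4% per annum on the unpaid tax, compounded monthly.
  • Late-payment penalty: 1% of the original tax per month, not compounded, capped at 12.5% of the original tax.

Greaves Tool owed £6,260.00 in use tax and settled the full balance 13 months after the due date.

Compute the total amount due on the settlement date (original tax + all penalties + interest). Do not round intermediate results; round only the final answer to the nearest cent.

Penalty (uncapped): 13 × 1% × £6,260.00 = £813.80; cap = 12.5% × £6,260.00 = £782.50 → penalty = £782.50
Interest (14.4%/yr ÷ 12 = 1.2%/month): £6,260.00 × ((1 + 0.012)^13 − 1) = £1,050.0609…
Total = £6,260.00 + £782.5000 + £1,050.0609… = £8,092.56

£8,092.56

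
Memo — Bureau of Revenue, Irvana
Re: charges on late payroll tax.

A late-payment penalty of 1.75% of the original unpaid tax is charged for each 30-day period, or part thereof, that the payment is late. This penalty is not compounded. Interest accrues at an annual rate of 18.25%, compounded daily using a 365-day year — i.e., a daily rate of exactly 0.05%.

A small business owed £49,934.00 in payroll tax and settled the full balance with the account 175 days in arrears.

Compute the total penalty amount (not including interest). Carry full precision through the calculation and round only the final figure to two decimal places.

£5,243.07

Penalty periods: ⌈175/30⌉ = 6; penalty = 6 × 1.75% × £49,934.00 = £5,243.07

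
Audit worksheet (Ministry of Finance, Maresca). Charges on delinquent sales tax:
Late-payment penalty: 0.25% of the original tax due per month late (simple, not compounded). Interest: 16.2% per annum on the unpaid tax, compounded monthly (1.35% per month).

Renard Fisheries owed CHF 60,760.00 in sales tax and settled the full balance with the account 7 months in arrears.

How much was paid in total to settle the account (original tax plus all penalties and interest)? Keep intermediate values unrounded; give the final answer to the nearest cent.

Late-payment penalty = 0.25% × CHF 60,760.00 × 7 mo = CHF 1,063.30
Interest: CHF 60,760.00 × ((1 + 0.0135)^7 − 1) = CHF 60,760.00 × 0.0984145… = CHF 5,979.6672…
Total = CHF 60,760.00 + CHF 1,063.3000 + CHF 5,979.6672… = CHF 67,802.97

CHF 67,802.97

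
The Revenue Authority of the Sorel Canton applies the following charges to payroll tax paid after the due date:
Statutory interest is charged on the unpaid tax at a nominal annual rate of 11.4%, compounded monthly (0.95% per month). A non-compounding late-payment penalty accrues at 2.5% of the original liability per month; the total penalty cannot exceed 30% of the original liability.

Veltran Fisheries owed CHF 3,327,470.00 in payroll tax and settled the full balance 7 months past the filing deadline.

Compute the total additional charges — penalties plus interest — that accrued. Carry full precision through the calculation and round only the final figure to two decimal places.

CHF 809,991.20

Penalty: 7 × 2.5% × CHF 3,327,470.00 = CHF 582,307.25 (below the 30% cap of CHF 998,241.00)
Interest: CHF 3,327,470.00 × ((1 + 0.0095)^7 − 1) = CHF 3,327,470.00 × 0.0684255… = CHF 227,683.9477…
Penalties + interest = CHF 582,307.2500 + CHF 227,683.9477… = CHF 809,991.20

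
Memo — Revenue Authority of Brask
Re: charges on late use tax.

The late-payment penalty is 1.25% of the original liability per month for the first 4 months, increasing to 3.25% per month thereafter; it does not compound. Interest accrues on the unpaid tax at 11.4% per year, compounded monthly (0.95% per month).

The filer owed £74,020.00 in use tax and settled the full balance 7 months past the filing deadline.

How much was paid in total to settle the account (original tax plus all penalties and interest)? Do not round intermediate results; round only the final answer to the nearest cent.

£90,002.81

Penalty, months 1–4: 4 × 1.25% × £74,020.00 = £3,701.00
Penalty, months 5–7: 3 × 3.25% × £74,020.00 = £7,216.95
Interest: £74,020.00 × ((1 + 0.0095)^7 − 1) = £74,020.00 × 0.0684255… = £5,064.8588…
Total = £74,020.00 + £10,917.9500 + £5,064.8588… = £90,002.81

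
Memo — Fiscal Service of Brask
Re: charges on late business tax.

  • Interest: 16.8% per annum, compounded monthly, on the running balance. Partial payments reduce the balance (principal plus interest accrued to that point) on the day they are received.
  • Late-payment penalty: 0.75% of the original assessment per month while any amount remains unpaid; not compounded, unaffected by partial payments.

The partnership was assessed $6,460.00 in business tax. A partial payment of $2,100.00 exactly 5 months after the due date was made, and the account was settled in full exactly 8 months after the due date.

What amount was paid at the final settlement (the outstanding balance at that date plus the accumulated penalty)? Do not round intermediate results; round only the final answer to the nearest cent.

Monthly rate = 16.8% ÷ 12 = 1.4%
Balance at month 5: $6,460.0000 × (1 + 0.014)^5 = $6,925.0401…
After $2,100.00 payment: $6,925.0401… − $2,100.00 = $4,825.0401…
Balance at month 8: $4,825.0401… × (1 + 0.014)^3 = $5,030.5422…
Penalty: 8 × 0.75% × $6,460.00 = $387.60
Final settlement = outstanding balance + penalty = $5,030.5422… + $387.60 = $5,418.14

$5,418.14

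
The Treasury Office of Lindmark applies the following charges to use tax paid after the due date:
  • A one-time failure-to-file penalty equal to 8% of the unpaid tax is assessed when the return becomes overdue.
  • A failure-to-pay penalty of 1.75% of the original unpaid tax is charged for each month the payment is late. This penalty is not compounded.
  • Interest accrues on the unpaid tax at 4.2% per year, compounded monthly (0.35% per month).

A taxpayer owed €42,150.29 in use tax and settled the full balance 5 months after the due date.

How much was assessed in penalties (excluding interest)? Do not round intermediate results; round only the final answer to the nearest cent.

Failure-to-file penalty: 8% × €42,150.29 = €3,372.02…
Failure-to-pay penalty: 5 × 1.75% × €42,150.29 = €3,688.15…
Total penalty = €3,372.02… + €3,688.15… = €7,060.17

€7,060.17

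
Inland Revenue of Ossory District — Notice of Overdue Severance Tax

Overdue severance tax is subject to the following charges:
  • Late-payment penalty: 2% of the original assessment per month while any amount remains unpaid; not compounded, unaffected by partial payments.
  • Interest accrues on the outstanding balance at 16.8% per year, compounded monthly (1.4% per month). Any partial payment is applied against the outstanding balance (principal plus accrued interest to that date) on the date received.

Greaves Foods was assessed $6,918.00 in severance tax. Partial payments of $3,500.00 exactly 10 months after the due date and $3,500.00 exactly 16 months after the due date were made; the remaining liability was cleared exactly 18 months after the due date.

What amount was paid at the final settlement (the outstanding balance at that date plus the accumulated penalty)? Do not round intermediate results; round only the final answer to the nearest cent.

$3,865.17

Balance at month 10: $6,918.0000 × (1 + 0.014)^10 = $7,949.8715…
After $3,500.00 payment: $7,949.8715… − $3,500.00 = $4,449.8715…
Balance at month 16: $4,449.8715… × (1 + 0.014)^6 = $4,836.9901…
After $3,500.00 payment: $4,836.9901… − $3,500.00 = $1,336.9901…
Balance at month 18: $1,336.9901… × (1 + 0.014)^2 = $1,374.6879…
Penalty: 18 × 2% × $6,918.00 = $2,490.48
Final settlement = outstanding balance + penalty = $1,374.6879… + $2,490.48 = $3,865.17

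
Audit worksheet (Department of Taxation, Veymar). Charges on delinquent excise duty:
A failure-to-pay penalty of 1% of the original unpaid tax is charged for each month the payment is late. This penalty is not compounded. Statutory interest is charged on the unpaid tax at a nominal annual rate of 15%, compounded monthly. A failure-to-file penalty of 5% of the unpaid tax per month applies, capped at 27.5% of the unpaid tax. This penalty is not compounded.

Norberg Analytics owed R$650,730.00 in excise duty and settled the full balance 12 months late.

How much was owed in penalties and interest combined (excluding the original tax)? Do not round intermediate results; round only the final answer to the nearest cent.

R$361,646.14

Failure-to-file: 12 × 5% × R$650,730.00 = R$390,438.00, capped at 27.5% × R$650,730.00 = R$178,950.75
Failure-to-pay penalty = 1% × R$650,730.00 × 12 mo = R$78,087.60
Interest (15%/yr ÷ 12 = 1.25%/month): R$650,730.00 × ((1 + 0.0125)^12 − 1) = R$104,607.7873…
Penalties + interest = R$257,038.3500 + R$104,607.7873… = R$361,646.14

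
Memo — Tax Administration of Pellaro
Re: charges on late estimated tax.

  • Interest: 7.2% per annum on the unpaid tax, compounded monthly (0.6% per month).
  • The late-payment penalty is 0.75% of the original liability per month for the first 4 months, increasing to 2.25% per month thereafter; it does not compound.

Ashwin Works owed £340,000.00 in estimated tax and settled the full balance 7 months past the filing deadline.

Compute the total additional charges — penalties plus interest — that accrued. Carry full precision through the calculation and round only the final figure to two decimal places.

Penalty, months 1–4: 4 × 0.75% × £340,000.00 = £10,200.00
Penalty, months 5–7: 3 × 2.25% × £340,000.00 = £22,950.00
Interest: £340,000.00 × ((1 + 0.006)^7 − 1) = £340,000.00 × 0.0427636… = £14,539.6259…
Penalties + interest = £33,150.0000 + £14,539.6259… = £47,689.63

£47,689.63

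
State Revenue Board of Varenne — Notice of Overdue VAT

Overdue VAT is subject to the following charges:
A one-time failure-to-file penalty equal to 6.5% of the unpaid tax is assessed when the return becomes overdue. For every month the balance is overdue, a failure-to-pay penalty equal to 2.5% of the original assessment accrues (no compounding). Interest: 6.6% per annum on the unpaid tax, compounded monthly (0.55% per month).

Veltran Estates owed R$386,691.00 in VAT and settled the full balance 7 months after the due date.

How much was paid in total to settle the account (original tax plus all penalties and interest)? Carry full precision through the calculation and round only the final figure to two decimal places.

R$494,632.35

Failure-to-file penalty: 6.5% × R$386,691.00 = R$25,134.92…
Failure-to-pay penalty = 2.5% × R$386,691.00 × 7 mo = R$67,670.93…
Interest: R$386,691.00 × ((1 + 0.0055)^7 − 1) = R$386,691.00 × 0.0391411… = R$15,135.5131…
Total = R$386,691.00 + R$92,805.8400 + R$15,135.5131… = R$494,632.35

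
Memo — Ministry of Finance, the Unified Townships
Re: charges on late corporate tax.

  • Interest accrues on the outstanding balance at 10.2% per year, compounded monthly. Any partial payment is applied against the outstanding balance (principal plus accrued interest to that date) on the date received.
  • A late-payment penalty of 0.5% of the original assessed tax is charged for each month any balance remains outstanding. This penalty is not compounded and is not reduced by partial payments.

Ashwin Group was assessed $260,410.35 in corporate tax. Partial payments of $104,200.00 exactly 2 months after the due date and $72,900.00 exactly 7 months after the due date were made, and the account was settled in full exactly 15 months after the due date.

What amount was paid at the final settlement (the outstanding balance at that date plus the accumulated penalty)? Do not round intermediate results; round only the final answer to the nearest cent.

$120,866.41

Monthly rate = 10.2% ÷ 12 = 0.85%
Balance at month 2: $260,410.3500 × (1 + 0.0085)^2 = $264,856.1406…
After $104,200.00 payment: $264,856.1406… − $104,200.00 = $160,656.1406…
Balance at month 7: $160,656.1406… × (1 + 0.0085)^5 = $167,601.0915…
After $72,900.00 payment: $167,601.0915… − $72,900.00 = $94,701.0915…
Balance at month 15: $94,701.0915… × (1 + 0.0085)^8 = $101,335.6377…
Penalty: 15 × 0.5% × $260,410.35 = $19,530.78…
Final settlement = outstanding balance + penalty = $101,335.6377… + $19,530.78… = $120,866.41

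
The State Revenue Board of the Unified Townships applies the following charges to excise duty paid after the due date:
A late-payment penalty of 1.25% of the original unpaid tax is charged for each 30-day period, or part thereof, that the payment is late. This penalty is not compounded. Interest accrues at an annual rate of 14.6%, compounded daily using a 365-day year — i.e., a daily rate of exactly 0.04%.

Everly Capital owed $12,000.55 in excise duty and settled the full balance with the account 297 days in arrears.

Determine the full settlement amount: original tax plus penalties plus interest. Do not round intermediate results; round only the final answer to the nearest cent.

$15,014.10

Penalty periods: ⌈297/30⌉ = 10; penalty = 10 × 1.25% × $12,000.55 = $1,500.07…
Interest: $12,000.55 × ((1 + 0.0004)^297 − 1) = $12,000.55 × 0.12611792… = $1,513.4844…
Total = $12,000.55 + $1,500.0688… + $1,513.4844… = $15,014.10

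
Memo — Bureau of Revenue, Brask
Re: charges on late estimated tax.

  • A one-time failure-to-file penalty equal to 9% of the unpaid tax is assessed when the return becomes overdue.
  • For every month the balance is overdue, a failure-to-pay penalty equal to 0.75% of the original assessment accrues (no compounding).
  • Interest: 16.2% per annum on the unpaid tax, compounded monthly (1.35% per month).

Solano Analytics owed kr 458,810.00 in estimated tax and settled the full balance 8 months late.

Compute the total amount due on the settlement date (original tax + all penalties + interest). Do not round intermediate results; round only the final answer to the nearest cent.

kr 579,588.58

Failure-to-file penalty: 9% × kr 458,810.00 = kr 41,292.90
Failure-to-pay penalty: 8 × 0.75% × kr 458,810.00 = kr 27,528.60
Interest: kr 458,810.00 × ((1 + 0.0135)^8 − 1) = kr 458,810.00 × 0.1132431… = kr 51,957.0811…
Total = kr 458,810.00 + kr 68,821.5000 + kr 51,957.0811… = kr 579,588.58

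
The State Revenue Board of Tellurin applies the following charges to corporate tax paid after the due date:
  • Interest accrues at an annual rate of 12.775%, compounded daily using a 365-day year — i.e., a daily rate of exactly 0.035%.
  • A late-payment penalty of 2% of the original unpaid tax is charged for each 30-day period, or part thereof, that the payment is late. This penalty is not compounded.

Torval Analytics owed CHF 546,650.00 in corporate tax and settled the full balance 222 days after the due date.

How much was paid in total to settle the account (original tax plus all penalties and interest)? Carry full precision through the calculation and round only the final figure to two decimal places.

Penalty periods: ⌈222/30⌉ = 8; penalty = 8 × 2% × CHF 546,650.00 = CHF 87,464.00
Interest: CHF 546,650.00 × ((1 + 0.00035)^222 − 1) = CHF 546,650.00 × 0.08078368… = CHF 44,160.3975…
Total = CHF 546,650.00 + CHF 87,464.0000 + CHF 44,160.3975… = CHF 678,274.40

CHF 678,274.40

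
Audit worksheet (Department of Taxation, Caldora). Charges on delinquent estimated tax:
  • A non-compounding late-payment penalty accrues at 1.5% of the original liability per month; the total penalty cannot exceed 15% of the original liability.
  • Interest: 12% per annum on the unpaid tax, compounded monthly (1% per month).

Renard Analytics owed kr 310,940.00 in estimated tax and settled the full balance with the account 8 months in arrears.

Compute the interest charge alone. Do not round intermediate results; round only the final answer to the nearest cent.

Interest: kr 310,940.00 × ((1 + 0.01)^8 − 1) = kr 310,940.00 × 0.0828567… = kr 25,763.4640…

kr 25,763.46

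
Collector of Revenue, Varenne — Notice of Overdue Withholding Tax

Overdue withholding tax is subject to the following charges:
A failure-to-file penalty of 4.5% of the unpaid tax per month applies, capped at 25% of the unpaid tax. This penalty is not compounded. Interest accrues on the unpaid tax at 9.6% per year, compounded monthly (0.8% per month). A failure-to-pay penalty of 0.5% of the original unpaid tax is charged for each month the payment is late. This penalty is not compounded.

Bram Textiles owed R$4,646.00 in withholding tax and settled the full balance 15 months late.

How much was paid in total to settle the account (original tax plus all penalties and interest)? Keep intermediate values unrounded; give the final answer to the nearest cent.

Failure-to-file: 15 × 4.5% × R$4,646.00 = R$3,136.05, capped at 25% × R$4,646.00 = R$1,161.50
Failure-to-pay penalty: 15 × 0.5% × R$4,646.00 = R$348.45
Interest: R$4,646.00 × ((1 + 0.008)^15 − 1) = R$4,646.00 × 0.1269587… = R$589.8499…
Total = R$4,646.00 + R$1,509.9500 + R$589.8499… = R$6,745.80

R$6,745.80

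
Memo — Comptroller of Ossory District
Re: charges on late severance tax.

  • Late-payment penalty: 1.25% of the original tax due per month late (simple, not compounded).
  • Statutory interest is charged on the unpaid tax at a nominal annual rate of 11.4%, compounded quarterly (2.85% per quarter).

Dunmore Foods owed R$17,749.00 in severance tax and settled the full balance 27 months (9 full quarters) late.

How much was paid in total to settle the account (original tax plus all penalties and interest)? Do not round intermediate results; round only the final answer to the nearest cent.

Late-payment penalty: 27 × 1.25% × R$17,749.00 = R$5,990.29…
Interest: R$17,749.00 × ((1 + 0.0285)^9 − 1) = R$17,749.00 × 0.2877711… = R$5,107.6487…
Total = R$17,749.00 + R$5,990.2875 + R$5,107.6487… = R$28,846.94

R$28,846.94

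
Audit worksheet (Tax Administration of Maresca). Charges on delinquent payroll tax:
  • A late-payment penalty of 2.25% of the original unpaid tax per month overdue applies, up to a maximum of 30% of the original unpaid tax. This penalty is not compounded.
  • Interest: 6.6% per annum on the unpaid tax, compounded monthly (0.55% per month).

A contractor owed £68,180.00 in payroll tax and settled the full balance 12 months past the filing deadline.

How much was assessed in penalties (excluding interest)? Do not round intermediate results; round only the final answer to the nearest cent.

Penalty: 12 × 2.25% × £68,180.00 = £18,408.60 (below the 30% cap of £20,454.00)

£18,408.60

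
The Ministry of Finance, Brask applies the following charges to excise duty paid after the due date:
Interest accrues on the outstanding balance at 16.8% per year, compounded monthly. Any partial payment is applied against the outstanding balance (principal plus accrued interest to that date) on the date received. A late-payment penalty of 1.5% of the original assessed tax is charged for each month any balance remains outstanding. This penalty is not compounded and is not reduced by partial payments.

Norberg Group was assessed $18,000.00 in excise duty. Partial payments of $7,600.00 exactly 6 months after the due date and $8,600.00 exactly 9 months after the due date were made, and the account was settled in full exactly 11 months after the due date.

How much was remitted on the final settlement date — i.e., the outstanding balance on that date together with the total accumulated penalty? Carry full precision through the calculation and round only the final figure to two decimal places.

Monthly rate = 16.8% ÷ 12 = 1.4%
Balance at month 6: $18,000.0000 × (1 + 0.014)^6 = $19,565.9183…
After $7,600.00 payment: $19,565.9183… − $7,600.00 = $11,965.9183…
Balance at month 9: $11,965.9183… × (1 + 0.014)^3 = $12,475.5556…
After $8,600.00 payment: $12,475.5556… − $8,600.00 = $3,875.5556…
Balance at month 11: $3,875.5556… × (1 + 0.014)^2 = $3,984.8308…
Penalty: 11 × 1.5% × $18,000.00 = $2,970.00
Final settlement = outstanding balance + penalty = $3,984.8308… + $2,970.00 = $6,954.83

$6,954.83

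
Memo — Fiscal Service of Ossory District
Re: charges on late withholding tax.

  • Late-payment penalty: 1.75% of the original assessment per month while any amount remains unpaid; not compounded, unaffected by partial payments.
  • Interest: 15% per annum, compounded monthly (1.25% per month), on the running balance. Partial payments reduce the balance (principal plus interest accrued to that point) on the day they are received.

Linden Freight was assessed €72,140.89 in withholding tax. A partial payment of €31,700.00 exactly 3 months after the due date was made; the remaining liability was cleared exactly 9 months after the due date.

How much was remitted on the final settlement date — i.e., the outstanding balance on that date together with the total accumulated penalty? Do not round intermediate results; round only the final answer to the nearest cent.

€57,883.74

Balance at month 3: €72,140.8900 × (1 + 0.0125)^3 = €74,880.1303…
After €31,700.00 payment: €74,880.1303… − €31,700.00 = €43,180.1303…
Balance at month 9: €43,180.1303… × (1 + 0.0125)^6 = €46,521.5461…
Penalty: 9 × 1.75% × €72,140.89 = €11,362.19…
Final settlement = outstanding balance + penalty = €46,521.5461… + €11,362.19… = €57,883.74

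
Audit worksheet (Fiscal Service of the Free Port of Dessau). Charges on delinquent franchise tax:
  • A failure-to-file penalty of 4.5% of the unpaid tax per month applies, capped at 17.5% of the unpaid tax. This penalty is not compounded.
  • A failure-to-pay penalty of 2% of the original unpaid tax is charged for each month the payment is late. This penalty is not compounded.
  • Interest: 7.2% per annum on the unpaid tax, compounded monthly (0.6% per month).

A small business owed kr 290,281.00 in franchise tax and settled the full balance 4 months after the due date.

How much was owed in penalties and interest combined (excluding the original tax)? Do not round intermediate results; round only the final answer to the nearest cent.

kr 81,051.35

Failure-to-file: 4 × 4.5% × kr 290,281.00 = kr 52,250.58, capped at 17.5% × kr 290,281.00 = kr 50,799.18…
Failure-to-pay penalty = 2% × kr 290,281.00 × 4 mo = kr 23,222.48
Interest: kr 290,281.00 × ((1 + 0.006)^4 − 1) = kr 290,281.00 × 0.0242169… = kr 7,029.6959…
Penalties + interest = kr 74,021.6550 + kr 7,029.6959… = kr 81,051.35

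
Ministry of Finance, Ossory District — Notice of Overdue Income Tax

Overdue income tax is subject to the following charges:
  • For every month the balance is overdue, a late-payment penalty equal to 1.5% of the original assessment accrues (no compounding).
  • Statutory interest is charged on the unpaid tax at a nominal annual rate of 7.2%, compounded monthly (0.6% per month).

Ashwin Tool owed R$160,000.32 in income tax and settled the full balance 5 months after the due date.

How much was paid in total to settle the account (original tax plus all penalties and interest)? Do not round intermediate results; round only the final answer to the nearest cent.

Late-payment penalty: 5 × 1.5% × R$160,000.32 = R$12,000.02…
Interest: R$160,000.32 × ((1 + 0.006)^5 − 1) = R$160,000.32 × 0.0303622… = R$4,857.9564…
Total = R$160,000.32 + R$12,000.0240 + R$4,857.9564… = R$176,858.30

R$176,858.30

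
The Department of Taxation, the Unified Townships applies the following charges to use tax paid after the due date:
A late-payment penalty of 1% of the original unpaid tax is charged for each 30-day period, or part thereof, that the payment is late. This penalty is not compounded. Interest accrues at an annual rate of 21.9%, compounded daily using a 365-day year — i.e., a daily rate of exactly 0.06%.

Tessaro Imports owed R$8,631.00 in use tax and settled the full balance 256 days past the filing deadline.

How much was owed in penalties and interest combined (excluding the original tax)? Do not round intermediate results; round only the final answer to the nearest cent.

Penalty periods: ⌈256/30⌉ = 9; penalty = 9 × 1% × R$8,631.00 = R$776.79
Interest: R$8,631.00 × ((1 + 0.0006)^256 − 1) = R$8,631.00 × 0.16597068… = R$1,432.4929…
Penalties + interest = R$776.7900 + R$1,432.4929… = R$2,209.28

R$2,209.28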